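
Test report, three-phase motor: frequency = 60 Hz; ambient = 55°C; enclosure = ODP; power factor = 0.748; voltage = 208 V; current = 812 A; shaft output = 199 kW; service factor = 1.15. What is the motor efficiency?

P_out = 199 kW = 199000 W
P_in = √3·V_L·I_L·cosφ = 1.732 × 208 × 812 × 0.748 = 218811 W
η = P_out / P_in = 199000 / 218811 = 0.909 = 90.9%

90.9 %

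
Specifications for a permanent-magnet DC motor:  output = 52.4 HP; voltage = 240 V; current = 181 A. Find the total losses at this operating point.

4350 W

P_in = V·I = 240×181 = 43440 W
P_out = 52.4×746 = 39090 W
Losses = P_in − P_out = 43440 − 39090 = 4350 W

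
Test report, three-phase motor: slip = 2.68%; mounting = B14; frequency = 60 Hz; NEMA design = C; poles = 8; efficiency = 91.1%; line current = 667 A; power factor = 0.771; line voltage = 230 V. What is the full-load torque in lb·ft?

P_in = √3·V·I·cosφ = 1.732 × 230 × 667 × 0.771 = 204859 W
P_out = η·P_in = 0.911 × 204859 = 186627 W
n_s = 120×60/8 = 900 rpm; n = 900×(1−0.0268) = 876 rpm
ω = 2π×876/60 = 91.73 rad/s
τ = P_out/ω = 186627/91.73 = 2035 N·m
In lb·ft: 2035/1.356 = 1500 lb·ft

1500 lb·ft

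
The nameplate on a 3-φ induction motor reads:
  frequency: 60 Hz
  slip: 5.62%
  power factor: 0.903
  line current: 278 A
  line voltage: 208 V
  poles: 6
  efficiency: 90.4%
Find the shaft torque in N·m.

P_in = √3·V·I·cosφ = 1.732 × 208 × 278 × 0.903 = 90437 W
P_out = η·P_in = 0.904 × 90437 = 81755 W
n_s = 120×60/6 = 1200 rpm; n = 1200×(1−0.0562) = 1133 rpm
ω = 2π×1133/60 = 118.6 rad/s
τ = P_out/ω = 81755/118.6 = 689 N·m

689 N·m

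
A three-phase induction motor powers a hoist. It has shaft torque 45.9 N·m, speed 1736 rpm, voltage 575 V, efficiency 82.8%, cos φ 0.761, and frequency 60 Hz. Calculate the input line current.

ω = 2π×1736/60 = 181.8 rad/s; P_out = τω = 45.9 × 181.8 = 8345 W
P_in = P_out / η = 8345 / 0.828 = 10079 W
I_L = P_in / (√3·V_L·cosφ) = 10079 / (1.732 × 575 × 0.761) = 13.3 A

13.3 A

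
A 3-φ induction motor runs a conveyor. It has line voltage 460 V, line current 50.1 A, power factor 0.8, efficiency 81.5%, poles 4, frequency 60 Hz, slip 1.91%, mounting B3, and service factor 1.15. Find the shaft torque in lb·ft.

104 lb·ft

P_in = √3·V·I·cosφ = 1.732 × 460 × 50.1 × 0.8 = 31933 W
P_out = η·P_in = 0.815 × 31933 = 26025 W
n_s = 120×60/4 = 1800 rpm; n = 1800×(1−0.0191) = 1766 rpm
ω = 2π×1766/60 = 184.9 rad/s
τ = P_out/ω = 26025/184.9 = 140.8 N·m
In lb·ft: 140.8/1.356 = 104 lb·ft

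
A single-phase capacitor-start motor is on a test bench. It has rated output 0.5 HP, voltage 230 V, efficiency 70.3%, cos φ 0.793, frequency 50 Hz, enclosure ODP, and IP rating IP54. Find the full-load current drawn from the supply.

2.91 A

P_out = 0.5 × 746 = 373 W
P_in = P_out / η = 373 / 0.703 = 531 W
I = P_in / (V·cosφ) = 531 / (230 × 0.793) = 2.91 A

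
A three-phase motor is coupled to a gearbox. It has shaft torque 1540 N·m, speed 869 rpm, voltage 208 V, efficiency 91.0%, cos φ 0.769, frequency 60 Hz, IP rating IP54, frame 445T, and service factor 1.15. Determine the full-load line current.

556 A

ω = 2π×869/60 = 91 rad/s; P_out = τω = 1540 × 91 = 140140 W
P_in = P_out / η = 140140 / 0.910 = 154000 W
I_L = P_in / (√3·V_L·cosφ) = 154000 / (1.732 × 208 × 0.769) = 556 A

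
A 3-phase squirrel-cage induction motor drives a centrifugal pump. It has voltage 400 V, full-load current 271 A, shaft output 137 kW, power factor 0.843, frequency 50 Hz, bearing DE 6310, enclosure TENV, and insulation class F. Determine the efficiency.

P_out = 137 kW = 137000 W
P_in = √3·V_L·I_L·cosφ = 1.732 × 400 × 271 × 0.843 = 158272 W
η = P_out / P_in = 137000 / 158272 = 0.866 = 86.6%

86.6 %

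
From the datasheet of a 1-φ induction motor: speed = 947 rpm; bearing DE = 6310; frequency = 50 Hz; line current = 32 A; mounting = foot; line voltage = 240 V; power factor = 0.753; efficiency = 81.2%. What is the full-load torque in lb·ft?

P_in = V·I·cosφ = 240 × 32 × 0.753 = 5783 W
P_out = η·P_in = 0.812 × 5783 = 4696 W
n = 947 rpm
ω = 2π×947/60 = 99.17 rad/s
τ = P_out/ω = 4696/99.17 = 47.35 N·m
In lb·ft: 47.35/1.356 = 34.9 lb·ft

34.9 lb·ft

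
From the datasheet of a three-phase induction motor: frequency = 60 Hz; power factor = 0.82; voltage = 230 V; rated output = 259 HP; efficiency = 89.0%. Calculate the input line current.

P_out = 259 × 746 = 193214 W
P_in = P_out / η = 193214 / 0.890 = 217094 W
I_L = P_in / (√3·V_L·cosφ) = 217094 / (1.732 × 230 × 0.82) = 665 A

665 A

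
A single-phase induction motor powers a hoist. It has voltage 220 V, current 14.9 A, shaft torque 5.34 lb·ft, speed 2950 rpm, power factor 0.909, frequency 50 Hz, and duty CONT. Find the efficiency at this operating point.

75.1 %

τ = 5.34 lb·ft × 1.356 = 7.241 N·m
ω = 2π × 2950/60 = 308.9 rad/s; P_out = τω = 7.241 × 308.9 = 2237 W
P_in = V·I·cosφ = 220 × 14.9 × 0.909 = 2980 W
η = P_out / P_in = 2237 / 2980 = 0.751 = 75.1%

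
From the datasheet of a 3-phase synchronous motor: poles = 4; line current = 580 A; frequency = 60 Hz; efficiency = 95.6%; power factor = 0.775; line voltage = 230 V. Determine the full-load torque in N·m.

P_in = √3·V·I·cosφ = 1.732 × 230 × 580 × 0.775 = 179063 W
P_out = η·P_in = 0.956 × 179063 = 171184 W
n = n_s = 120×60/4 = 1800 rpm (synchronous)
ω = 2π×1800/60 = 188.5 rad/s
τ = P_out/ω = 171184/188.5 = 908 N·m

908 N·m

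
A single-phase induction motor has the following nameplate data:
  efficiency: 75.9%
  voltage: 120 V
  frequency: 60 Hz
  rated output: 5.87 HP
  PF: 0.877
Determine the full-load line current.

P_out = 5.87 × 746 = 4379 W
P_in = P_out / η = 4379 / 0.759 = 5769 W
I = P_in / (V·cosφ) = 5769 / (120 × 0.877) = 54.8 A

54.8 A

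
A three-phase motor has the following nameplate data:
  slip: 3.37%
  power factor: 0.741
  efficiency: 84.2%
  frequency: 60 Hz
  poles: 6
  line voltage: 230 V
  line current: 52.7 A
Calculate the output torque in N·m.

108 N·m

P_in = √3·V·I·cosφ = 1.732 × 230 × 52.7 × 0.741 = 15556 W
P_out = η·P_in = 0.842 × 15556 = 13098 W
n_s = 120×60/6 = 1200 rpm; n = 1200×(1−0.0337) = 1160 rpm
ω = 2π×1160/60 = 121.5 rad/s
τ = P_out/ω = 13098/121.5 = 108 N·m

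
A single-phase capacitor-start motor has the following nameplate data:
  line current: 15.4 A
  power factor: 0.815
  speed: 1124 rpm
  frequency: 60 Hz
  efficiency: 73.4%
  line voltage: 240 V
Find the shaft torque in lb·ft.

13.9 lb·ft

P_in = V·I·cosφ = 240 × 15.4 × 0.815 = 3012 W
P_out = η·P_in = 0.734 × 3012 = 2211 W
n = 1124 rpm
ω = 2π×1124/60 = 117.7 rad/s
τ = P_out/ω = 2211/117.7 = 18.79 N·m
In lb·ft: 18.79/1.356 = 13.9 lb·ft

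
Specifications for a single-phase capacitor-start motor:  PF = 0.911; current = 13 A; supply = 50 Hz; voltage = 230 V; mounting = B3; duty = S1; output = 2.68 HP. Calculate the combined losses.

725 W

P_in = V·I·cosφ = 230×13×0.911 = 2724 W
P_out = 2.68×746 = 1999 W
Losses = P_in − P_out = 2724 − 1999 = 725 W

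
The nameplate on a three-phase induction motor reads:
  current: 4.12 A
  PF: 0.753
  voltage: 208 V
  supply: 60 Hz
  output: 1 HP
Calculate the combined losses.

372 W

P_in = √3·V·I·cosφ = 1.732×208×4.12×0.753 = 1118 W
P_out = 1×746 = 746 W
Losses = P_in − P_out = 1118 − 746 = 372 W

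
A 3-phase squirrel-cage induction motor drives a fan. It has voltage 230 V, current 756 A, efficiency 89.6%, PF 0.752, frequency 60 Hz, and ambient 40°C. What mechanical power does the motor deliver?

203 kW

P_in = √3·V·I·cosφ = 1.732 × 230 × 756 × 0.752 = 226472 W
P_out = η·P_in = 0.896 × 226472 = 202919 W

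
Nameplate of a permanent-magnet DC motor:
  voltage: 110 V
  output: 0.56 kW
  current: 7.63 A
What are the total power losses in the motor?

279 W

P_in = V·I = 110×7.63 = 839 W
P_out = 560 W
Losses = P_in − P_out = 839 − 560 = 279 W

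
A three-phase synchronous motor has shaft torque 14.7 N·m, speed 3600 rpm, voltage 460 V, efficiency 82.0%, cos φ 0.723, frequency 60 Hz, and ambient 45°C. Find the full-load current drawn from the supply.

11.7 A

ω = 2π×3600/60 = 377 rad/s; P_out = τω = 14.7 × 377 = 5542 W
P_in = P_out / η = 5542 / 0.820 = 6759 W
I_L = P_in / (√3·V_L·cosφ) = 6759 / (1.732 × 460 × 0.723) = 11.7 A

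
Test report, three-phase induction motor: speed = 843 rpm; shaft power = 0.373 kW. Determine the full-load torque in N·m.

ω = 2π × 843/60 = 88.28 rad/s
τ = P/ω = 373/88.28 = 4.23 N·m

4.23 N·m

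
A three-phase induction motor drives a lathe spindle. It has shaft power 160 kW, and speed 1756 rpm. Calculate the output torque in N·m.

ω = 2π × 1756/60 = 183.9 rad/s
τ = P/ω = 160000/183.9 = 870 N·m

870 N·m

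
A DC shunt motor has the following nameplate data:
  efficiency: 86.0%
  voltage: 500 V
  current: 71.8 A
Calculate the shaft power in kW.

P_in = V·I = 500 × 71.8 = 35900 W
P_out = η·P_in = 0.86 × 35900 = 30874 W

30.9 kW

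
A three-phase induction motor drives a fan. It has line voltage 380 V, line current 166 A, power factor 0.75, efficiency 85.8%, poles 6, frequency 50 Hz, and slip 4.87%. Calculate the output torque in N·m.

706 N·m

P_in = √3·V·I·cosφ = 1.732 × 380 × 166 × 0.75 = 81941 W
P_out = η·P_in = 0.858 × 81941 = 70305 W
n_s = 120×50/6 = 1000 rpm; n = 1000×(1−0.0487) = 951 rpm
ω = 2π×951/60 = 99.59 rad/s
τ = P_out/ω = 70305/99.59 = 706 N·m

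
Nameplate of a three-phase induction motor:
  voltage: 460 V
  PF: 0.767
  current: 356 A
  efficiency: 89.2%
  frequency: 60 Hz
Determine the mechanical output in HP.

260 HP

P_in = √3·V·I·cosφ = 1.732 × 460 × 356 × 0.767 = 217546 W
P_out = η·P_in = 0.892 × 217546 = 194051 W
= 194051/746 = 260 HP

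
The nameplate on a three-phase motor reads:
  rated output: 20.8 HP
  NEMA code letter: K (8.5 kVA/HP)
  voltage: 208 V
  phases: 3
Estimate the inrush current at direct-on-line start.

491 A

S_LR = 8.5 × 20.8 = 176.8 kVA
I_LR = S_LR/(√3·V_L) = 176800/(1.732×208) = 491 A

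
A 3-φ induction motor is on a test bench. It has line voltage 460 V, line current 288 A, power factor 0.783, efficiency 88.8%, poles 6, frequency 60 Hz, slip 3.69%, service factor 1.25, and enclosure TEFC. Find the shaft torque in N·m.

P_in = √3·V·I·cosφ = 1.732 × 460 × 288 × 0.783 = 179664 W
P_out = η·P_in = 0.888 × 179664 = 159542 W
n_s = 120×60/6 = 1200 rpm; n = 1200×(1−0.0369) = 1156 rpm
ω = 2π×1156/60 = 121.1 rad/s
τ = P_out/ω = 159542/121.1 = 1320 N·m

1320 N·m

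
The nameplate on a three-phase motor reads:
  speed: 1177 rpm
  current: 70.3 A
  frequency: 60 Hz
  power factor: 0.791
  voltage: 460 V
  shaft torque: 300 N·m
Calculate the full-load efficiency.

83.5 %

ω = 2π × 1177/60 = 123.3 rad/s; P_out = τω = 300 × 123.3 = 36990 W
P_in = √3·V_L·I_L·cosφ = 1.732 × 460 × 70.3 × 0.791 = 44303 W
η = P_out / P_in = 36990 / 44303 = 0.835 = 83.5%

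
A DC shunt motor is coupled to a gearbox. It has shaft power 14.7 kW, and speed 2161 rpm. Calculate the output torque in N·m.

ω = 2π × 2161/60 = 226.3 rad/s
τ = P/ω = 14700/226.3 = 65 N·m

65 N·m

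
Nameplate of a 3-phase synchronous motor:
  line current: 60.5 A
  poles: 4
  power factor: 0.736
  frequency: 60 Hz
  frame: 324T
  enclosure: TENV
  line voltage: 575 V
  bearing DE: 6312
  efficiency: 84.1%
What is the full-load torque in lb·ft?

P_in = √3·V·I·cosφ = 1.732 × 575 × 60.5 × 0.736 = 44345 W
P_out = η·P_in = 0.841 × 44345 = 37294 W
n = n_s = 120×60/4 = 1800 rpm (synchronous)
ω = 2π×1800/60 = 188.5 rad/s
τ = P_out/ω = 37294/188.5 = 197.8 N·m
In lb·ft: 197.8/1.356 = 146 lb·ft

146 lb·ft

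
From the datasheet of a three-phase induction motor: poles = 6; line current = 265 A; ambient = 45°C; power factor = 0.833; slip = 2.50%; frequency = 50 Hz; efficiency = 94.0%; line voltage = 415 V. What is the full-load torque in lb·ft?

P_in = √3·V·I·cosφ = 1.732 × 415 × 265 × 0.833 = 158667 W
P_out = η·P_in = 0.94 × 158667 = 149147 W
n_s = 120×50/6 = 1000 rpm; n = 1000×(1−0.025) = 975 rpm
ω = 2π×975/60 = 102.1 rad/s
τ = P_out/ω = 149147/102.1 = 1461 N·m
In lb·ft: 1461/1.356 = 1080 lb·ft

1080 lb·ft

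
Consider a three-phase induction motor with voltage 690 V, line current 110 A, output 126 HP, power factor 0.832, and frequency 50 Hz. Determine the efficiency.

P_out = 126 × 746 = 93996 W
P_in = √3·V_L·I_L·cosφ = 1.732 × 690 × 110 × 0.832 = 109374 W
η = P_out / P_in = 93996 / 109374 = 0.859 = 85.9%

85.9 %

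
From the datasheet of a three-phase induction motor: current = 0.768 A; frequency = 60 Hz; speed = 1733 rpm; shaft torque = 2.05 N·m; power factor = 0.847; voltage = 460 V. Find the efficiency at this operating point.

ω = 2π × 1733/60 = 181.5 rad/s; P_out = τω = 2.05 × 181.5 = 372 W
P_in = √3·V_L·I_L·cosφ = 1.732 × 460 × 0.768 × 0.847 = 518 W
η = P_out / P_in = 372 / 518 = 0.718 = 71.8%

71.8 %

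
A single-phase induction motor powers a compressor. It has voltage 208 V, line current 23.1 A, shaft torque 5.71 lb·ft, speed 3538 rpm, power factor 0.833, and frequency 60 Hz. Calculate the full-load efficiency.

τ = 5.71 lb·ft × 1.356 = 7.743 N·m
ω = 2π × 3538/60 = 370.5 rad/s; P_out = τω = 7.743 × 370.5 = 2869 W
P_in = V·I·cosφ = 208 × 23.1 × 0.833 = 4002 W
η = P_out / P_in = 2869 / 4002 = 0.717 = 71.7%

71.7 %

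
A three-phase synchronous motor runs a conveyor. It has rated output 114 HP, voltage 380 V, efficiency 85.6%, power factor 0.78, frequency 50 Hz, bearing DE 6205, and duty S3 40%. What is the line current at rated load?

P_out = 114 × 746 = 85044 W
P_in = P_out / η = 85044 / 0.856 = 99350 W
I_L = P_in / (√3·V_L·cosφ) = 99350 / (1.732 × 380 × 0.78) = 194 A

194 A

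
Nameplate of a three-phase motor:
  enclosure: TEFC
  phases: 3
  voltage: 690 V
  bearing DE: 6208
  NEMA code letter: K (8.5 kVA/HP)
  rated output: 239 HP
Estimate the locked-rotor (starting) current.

S_LR = 8.5 × 239 = 2031.5 kVA
I_LR = S_LR/(√3·V_L) = 2031500/(1.732×690) = 1700 A

1700 A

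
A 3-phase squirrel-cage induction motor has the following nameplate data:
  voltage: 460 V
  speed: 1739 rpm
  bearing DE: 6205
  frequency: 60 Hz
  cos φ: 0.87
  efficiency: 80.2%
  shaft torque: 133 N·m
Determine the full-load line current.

ω = 2π×1739/60 = 182.1 rad/s; P_out = τω = 133 × 182.1 = 24219 W
P_in = P_out / η = 24219 / 0.802 = 30198 W
I_L = P_in / (√3·V_L·cosφ) = 30198 / (1.732 × 460 × 0.87) = 43.6 A

43.6 A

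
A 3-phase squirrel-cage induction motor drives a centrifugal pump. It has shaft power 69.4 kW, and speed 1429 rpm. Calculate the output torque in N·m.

ω = 2π × 1429/60 = 149.6 rad/s
τ = P/ω = 69400/149.6 = 464 N·m

464 N·m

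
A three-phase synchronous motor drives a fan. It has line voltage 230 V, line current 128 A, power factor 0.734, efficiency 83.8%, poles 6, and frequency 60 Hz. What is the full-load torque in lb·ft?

P_in = √3·V·I·cosφ = 1.732 × 230 × 128 × 0.734 = 37427 W
P_out = η·P_in = 0.838 × 37427 = 31364 W
n = n_s = 120×60/6 = 1200 rpm (synchronous)
ω = 2π×1200/60 = 125.7 rad/s
τ = P_out/ω = 31364/125.7 = 249.5 N·m
In lb·ft: 249.5/1.356 = 184 lb·ft

184 lb·ft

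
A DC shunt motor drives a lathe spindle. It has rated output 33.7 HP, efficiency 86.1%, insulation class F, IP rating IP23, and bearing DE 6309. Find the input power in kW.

29.2 kW

P_out = 33.7 × 746 = 25140 W
P_in = P_out/η = 25140/0.861 = 29199 W = 29.2 kW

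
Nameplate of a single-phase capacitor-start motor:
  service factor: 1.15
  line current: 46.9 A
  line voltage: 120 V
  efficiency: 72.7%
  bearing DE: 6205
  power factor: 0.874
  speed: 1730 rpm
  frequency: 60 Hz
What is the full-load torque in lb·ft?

14.6 lb·ft

P_in = V·I·cosφ = 120 × 46.9 × 0.874 = 4919 W
P_out = η·P_in = 0.727 × 4919 = 3576 W
n = 1730 rpm
ω = 2π×1730/60 = 181.2 rad/s
τ = P_out/ω = 3576/181.2 = 19.74 N·m
In lb·ft: 19.74/1.356 = 14.6 lb·ft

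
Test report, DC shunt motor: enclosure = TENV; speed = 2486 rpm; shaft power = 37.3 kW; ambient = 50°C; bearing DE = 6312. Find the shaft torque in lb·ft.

106 lb·ft

ω = 2π × 2486/60 = 260.3 rad/s
τ = P/ω = 37300/260.3 = 143.3 N·m
In lb·ft: 143.3/1.356 = 106 lb·ft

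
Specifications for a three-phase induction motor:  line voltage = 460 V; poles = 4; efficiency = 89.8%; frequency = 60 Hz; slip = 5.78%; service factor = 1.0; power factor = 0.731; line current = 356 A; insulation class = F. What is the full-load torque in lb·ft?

P_in = √3·V·I·cosφ = 1.732 × 460 × 356 × 0.731 = 207335 W
P_out = η·P_in = 0.898 × 207335 = 186187 W
n_s = 120×60/4 = 1800 rpm; n = 1800×(1−0.0578) = 1696 rpm
ω = 2π×1696/60 = 177.6 rad/s
τ = P_out/ω = 186187/177.6 = 1048 N·m
In lb·ft: 1048/1.356 = 773 lb·ft

773 lb·ft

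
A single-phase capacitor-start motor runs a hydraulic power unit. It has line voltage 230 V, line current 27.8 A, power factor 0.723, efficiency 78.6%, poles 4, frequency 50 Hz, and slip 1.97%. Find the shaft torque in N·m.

P_in = V·I·cosφ = 230 × 27.8 × 0.723 = 4623 W
P_out = η·P_in = 0.786 × 4623 = 3634 W
n_s = 120×50/4 = 1500 rpm; n = 1500×(1−0.0197) = 1470 rpm
ω = 2π×1470/60 = 153.9 rad/s
τ = P_out/ω = 3634/153.9 = 23.6 N·m

23.6 N·m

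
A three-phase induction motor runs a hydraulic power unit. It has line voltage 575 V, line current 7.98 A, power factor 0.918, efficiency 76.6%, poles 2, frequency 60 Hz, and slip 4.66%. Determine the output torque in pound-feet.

P_in = √3·V·I·cosφ = 1.732 × 575 × 7.98 × 0.918 = 7296 W
P_out = η·P_in = 0.766 × 7296 = 5589 W
n_s = 120×60/2 = 3600 rpm; n = 3600×(1−0.0466) = 3432 rpm
ω = 2π×3432/60 = 359.4 rad/s
τ = P_out/ω = 5589/359.4 = 15.55 N·m
In lb·ft: 15.55/1.356 = 11.5 lb·ft

11.5 lb·ft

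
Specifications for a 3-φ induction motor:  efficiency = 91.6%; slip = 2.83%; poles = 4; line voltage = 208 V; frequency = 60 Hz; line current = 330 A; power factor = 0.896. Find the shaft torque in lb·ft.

P_in = √3·V·I·cosφ = 1.732 × 208 × 330 × 0.896 = 106520 W
P_out = η·P_in = 0.916 × 106520 = 97572 W
n_s = 120×60/4 = 1800 rpm; n = 1800×(1−0.0283) = 1749 rpm
ω = 2π×1749/60 = 183.2 rad/s
τ = P_out/ω = 97572/183.2 = 532.6 N·m
In lb·ft: 532.6/1.356 = 393 lb·ft

393 lb·ft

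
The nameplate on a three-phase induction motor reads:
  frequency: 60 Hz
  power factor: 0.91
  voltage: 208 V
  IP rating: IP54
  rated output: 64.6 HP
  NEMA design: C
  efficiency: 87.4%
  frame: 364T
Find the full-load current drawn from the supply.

P_out = 64.6 × 746 = 48192 W
P_in = P_out / η = 48192 / 0.874 = 55140 W
I_L = P_in / (√3·V_L·cosφ) = 55140 / (1.732 × 208 × 0.91) = 168 A

168 A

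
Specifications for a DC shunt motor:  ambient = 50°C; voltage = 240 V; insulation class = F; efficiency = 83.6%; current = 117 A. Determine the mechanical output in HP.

31.5 HP

P_in = V·I = 240 × 117 = 28080 W
P_out = η·P_in = 0.836 × 28080 = 23475 W
= 23475/746 = 31.5 HP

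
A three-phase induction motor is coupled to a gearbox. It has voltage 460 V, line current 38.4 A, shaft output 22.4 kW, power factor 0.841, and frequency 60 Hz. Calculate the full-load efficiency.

87.1 %

P_out = 22.4 kW = 22400 W
P_in = √3·V_L·I_L·cosφ = 1.732 × 460 × 38.4 × 0.841 = 25730 W
η = P_out / P_in = 22400 / 25730 = 0.871 = 87.1%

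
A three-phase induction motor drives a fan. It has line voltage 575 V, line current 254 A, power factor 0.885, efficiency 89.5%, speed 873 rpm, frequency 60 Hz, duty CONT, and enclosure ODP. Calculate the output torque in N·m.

P_in = √3·V·I·cosφ = 1.732 × 575 × 254 × 0.885 = 223868 W
P_out = η·P_in = 0.895 × 223868 = 200362 W
n = 873 rpm
ω = 2π×873/60 = 91.42 rad/s
τ = P_out/ω = 200362/91.42 = 2190 N·m

2190 N·m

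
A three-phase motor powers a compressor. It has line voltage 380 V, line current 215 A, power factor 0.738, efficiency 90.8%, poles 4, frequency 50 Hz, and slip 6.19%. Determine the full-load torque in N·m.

644 N·m

P_in = √3·V·I·cosφ = 1.732 × 380 × 215 × 0.738 = 104430 W
P_out = η·P_in = 0.908 × 104430 = 94822 W
n_s = 120×50/4 = 1500 rpm; n = 1500×(1−0.0619) = 1407 rpm
ω = 2π×1407/60 = 147.3 rad/s
τ = P_out/ω = 94822/147.3 = 644 N·m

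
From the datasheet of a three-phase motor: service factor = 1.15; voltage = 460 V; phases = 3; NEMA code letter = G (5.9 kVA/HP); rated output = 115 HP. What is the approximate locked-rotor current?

852 A

S_LR = 5.9 × 115 = 678.5 kVA
I_LR = S_LR/(√3·V_L) = 678500/(1.732×460) = 852 A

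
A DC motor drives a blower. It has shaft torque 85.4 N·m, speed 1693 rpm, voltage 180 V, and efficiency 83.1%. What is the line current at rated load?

101 A

ω = 2π×1693/60 = 177.3 rad/s; P_out = τω = 85.4 × 177.3 = 15141 W
P_in = P_out / η = 15141 / 0.831 = 18220 W
I = P_in / V = 18220 / 180 = 101 A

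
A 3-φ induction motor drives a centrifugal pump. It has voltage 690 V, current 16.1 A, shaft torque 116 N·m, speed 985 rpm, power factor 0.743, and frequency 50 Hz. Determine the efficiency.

ω = 2π × 985/60 = 103.1 rad/s; P_out = τω = 116 × 103.1 = 11960 W
P_in = √3·V_L·I_L·cosφ = 1.732 × 690 × 16.1 × 0.743 = 14296 W
η = P_out / P_in = 11960 / 14296 = 0.837 = 83.7%

83.7 %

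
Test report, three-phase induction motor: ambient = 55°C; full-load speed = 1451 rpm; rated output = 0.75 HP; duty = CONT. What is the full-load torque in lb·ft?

P_out = 0.75 × 746 = 560 W
ω = 2π × 1451/60 = 151.9 rad/s
τ = P_out/ω = 560/151.9 = 3.687 N·m
In lb·ft: 3.687/1.356 = 2.72 lb·ft

2.72 lb·ft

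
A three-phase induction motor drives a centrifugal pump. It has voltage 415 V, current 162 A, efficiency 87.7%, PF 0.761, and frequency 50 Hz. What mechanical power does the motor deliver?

P_in = √3·V·I·cosφ = 1.732 × 415 × 162 × 0.761 = 88613 W
P_out = η·P_in = 0.877 × 88613 = 77714 W

77.7 kW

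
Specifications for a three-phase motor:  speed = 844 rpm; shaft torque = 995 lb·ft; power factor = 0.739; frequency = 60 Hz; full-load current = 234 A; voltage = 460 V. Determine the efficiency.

τ = 995 lb·ft × 1.356 = 1349 N·m
ω = 2π × 844/60 = 88.38 rad/s; P_out = τω = 1349 × 88.38 = 119225 W
P_in = √3·V_L·I_L·cosφ = 1.732 × 460 × 234 × 0.739 = 137774 W
η = P_out / P_in = 119225 / 137774 = 0.865 = 86.5%

86.5 %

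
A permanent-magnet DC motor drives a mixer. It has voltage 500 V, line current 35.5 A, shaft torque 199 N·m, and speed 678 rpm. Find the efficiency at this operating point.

ω = 2π × 678/60 = 71 rad/s; P_out = τω = 199 × 71 = 14129 W
P_in = V·I = 500 × 35.5 = 17750 W
η = P_out / P_in = 14129 / 17750 = 0.796 = 79.6%

79.6 %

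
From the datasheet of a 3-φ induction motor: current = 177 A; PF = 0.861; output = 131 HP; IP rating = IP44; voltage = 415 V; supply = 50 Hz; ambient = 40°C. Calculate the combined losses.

11.8 kW

P_in = √3·V·I·cosφ = 1.732×415×177×0.861 = 109540 W
P_out = 131×746 = 97726 W
Losses = P_in − P_out = 109540 − 97726 = 11814 W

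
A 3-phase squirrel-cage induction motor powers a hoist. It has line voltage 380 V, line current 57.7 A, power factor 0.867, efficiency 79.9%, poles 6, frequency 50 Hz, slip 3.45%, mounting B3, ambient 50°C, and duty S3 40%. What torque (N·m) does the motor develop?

260 N·m

P_in = √3·V·I·cosφ = 1.732 × 380 × 57.7 × 0.867 = 32925 W
P_out = η·P_in = 0.799 × 32925 = 26307 W
n_s = 120×50/6 = 1000 rpm; n = 1000×(1−0.0345) = 966 rpm
ω = 2π×966/60 = 101.2 rad/s
τ = P_out/ω = 26307/101.2 = 260 N·m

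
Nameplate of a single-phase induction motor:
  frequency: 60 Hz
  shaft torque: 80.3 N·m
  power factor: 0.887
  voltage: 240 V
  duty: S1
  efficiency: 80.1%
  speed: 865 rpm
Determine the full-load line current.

42.7 A

ω = 2π×865/60 = 90.58 rad/s; P_out = τω = 80.3 × 90.58 = 7274 W
P_in = P_out / η = 7274 / 0.801 = 9081 W
I = P_in / (V·cosφ) = 9081 / (240 × 0.887) = 42.7 A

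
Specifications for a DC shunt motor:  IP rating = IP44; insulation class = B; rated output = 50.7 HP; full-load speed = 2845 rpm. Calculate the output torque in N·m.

127 N·m

P_out = 50.7 × 746 = 37822 W
ω = 2π × 2845/60 = 297.9 rad/s
τ = P_out/ω = 37822/297.9 = 127 N·m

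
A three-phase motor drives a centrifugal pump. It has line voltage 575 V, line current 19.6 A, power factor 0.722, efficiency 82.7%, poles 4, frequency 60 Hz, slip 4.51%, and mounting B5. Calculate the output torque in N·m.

64.8 N·m

P_in = √3·V·I·cosφ = 1.732 × 575 × 19.6 × 0.722 = 14093 W
P_out = η·P_in = 0.827 × 14093 = 11655 W
n_s = 120×60/4 = 1800 rpm; n = 1800×(1−0.0451) = 1719 rpm
ω = 2π×1719/60 = 180 rad/s
τ = P_out/ω = 11655/180 = 64.8 N·m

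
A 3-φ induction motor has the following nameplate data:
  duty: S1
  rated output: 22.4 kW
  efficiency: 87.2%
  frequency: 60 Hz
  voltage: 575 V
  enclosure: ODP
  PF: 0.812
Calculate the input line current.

P_out = 22.4 kW = 22400 W
P_in = P_out / η = 22400 / 0.872 = 25688 W
I_L = P_in / (√3·V_L·cosφ) = 25688 / (1.732 × 575 × 0.812) = 31.8 A

31.8 A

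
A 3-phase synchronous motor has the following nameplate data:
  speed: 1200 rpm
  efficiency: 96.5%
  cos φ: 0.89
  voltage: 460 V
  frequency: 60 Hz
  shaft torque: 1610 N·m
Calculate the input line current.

ω = 2π×1200/60 = 125.7 rad/s; P_out = τω = 1610 × 125.7 = 202377 W
P_in = P_out / η = 202377 / 0.965 = 209717 W
I_L = P_in / (√3·V_L·cosφ) = 209717 / (1.732 × 460 × 0.89) = 296 A

296 A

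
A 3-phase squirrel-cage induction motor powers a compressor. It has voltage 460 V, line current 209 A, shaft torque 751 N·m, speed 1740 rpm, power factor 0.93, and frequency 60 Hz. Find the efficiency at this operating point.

ω = 2π × 1740/60 = 182.2 rad/s; P_out = τω = 751 × 182.2 = 136832 W
P_in = √3·V_L·I_L·cosφ = 1.732 × 460 × 209 × 0.93 = 154858 W
η = P_out / P_in = 136832 / 154858 = 0.884 = 88.4%

88.4 %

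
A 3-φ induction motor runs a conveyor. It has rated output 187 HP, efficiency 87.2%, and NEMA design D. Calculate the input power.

160 kW

P_out = 187 × 746 = 139502 W
P_in = P_out/η = 139502/0.872 = 159979 W = 160 kW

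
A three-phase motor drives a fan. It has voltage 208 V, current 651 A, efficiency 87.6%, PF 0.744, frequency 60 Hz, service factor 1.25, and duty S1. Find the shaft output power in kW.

153 kW

P_in = √3·V·I·cosφ = 1.732 × 208 × 651 × 0.744 = 174488 W
P_out = η·P_in = 0.876 × 174488 = 152851 W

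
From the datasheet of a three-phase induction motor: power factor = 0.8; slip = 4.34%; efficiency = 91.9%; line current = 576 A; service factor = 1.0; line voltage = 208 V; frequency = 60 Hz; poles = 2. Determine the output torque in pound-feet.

P_in = √3·V·I·cosφ = 1.732 × 208 × 576 × 0.8 = 166006 W
P_out = η·P_in = 0.919 × 166006 = 152560 W
n_s = 120×60/2 = 3600 rpm; n = 3600×(1−0.0434) = 3444 rpm
ω = 2π×3444/60 = 360.7 rad/s
τ = P_out/ω = 152560/360.7 = 423 N·m
In lb·ft: 423/1.356 = 312 lb·ft

312 lb·ft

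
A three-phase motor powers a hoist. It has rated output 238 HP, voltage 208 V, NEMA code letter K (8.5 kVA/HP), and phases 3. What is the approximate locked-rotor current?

S_LR = 8.5 × 238 = 2023 kVA
I_LR = S_LR/(√3·V_L) = 2023000/(1.732×208) = 5620 A

5620 A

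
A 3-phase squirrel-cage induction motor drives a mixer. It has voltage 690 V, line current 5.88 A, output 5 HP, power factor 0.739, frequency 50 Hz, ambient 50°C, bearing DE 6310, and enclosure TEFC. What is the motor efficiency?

71.8 %

P_out = 5 × 746 = 3730 W
P_in = √3·V_L·I_L·cosφ = 1.732 × 690 × 5.88 × 0.739 = 5193 W
η = P_out / P_in = 3730 / 5193 = 0.718 = 71.8%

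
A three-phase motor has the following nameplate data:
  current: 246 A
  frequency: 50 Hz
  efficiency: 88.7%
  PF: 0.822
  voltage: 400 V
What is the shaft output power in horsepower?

P_in = √3·V·I·cosφ = 1.732 × 400 × 246 × 0.822 = 140092 W
P_out = η·P_in = 0.887 × 140092 = 124262 W
= 124262/746 = 167 HP

167 HP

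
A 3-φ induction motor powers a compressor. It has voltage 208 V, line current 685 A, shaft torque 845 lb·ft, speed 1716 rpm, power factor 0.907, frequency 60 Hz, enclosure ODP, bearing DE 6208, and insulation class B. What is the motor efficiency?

τ = 845 lb·ft × 1.356 = 1146 N·m
ω = 2π × 1716/60 = 179.7 rad/s; P_out = τω = 1146 × 179.7 = 205936 W
P_in = √3·V_L·I_L·cosφ = 1.732 × 208 × 685 × 0.907 = 223825 W
η = P_out / P_in = 205936 / 223825 = 0.920 = 92.0%

92.0 %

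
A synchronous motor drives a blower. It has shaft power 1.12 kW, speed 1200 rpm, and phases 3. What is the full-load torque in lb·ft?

ω = 2π × 1200/60 = 125.7 rad/s
τ = P/ω = 1120/125.7 = 8.91 N·m
In lb·ft: 8.91/1.356 = 6.57 lb·ft

6.57 lb·ft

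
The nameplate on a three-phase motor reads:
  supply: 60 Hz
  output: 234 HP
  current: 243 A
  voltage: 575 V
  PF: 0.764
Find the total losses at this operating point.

P_in = √3·V·I·cosφ = 1.732×575×243×0.764 = 184891 W
P_out = 234×746 = 174564 W
Losses = P_in − P_out = 184891 − 174564 = 10327 W

10300 W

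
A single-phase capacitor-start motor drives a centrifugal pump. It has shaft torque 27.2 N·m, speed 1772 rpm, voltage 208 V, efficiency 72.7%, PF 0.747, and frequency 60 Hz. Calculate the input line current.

ω = 2π×1772/60 = 185.6 rad/s; P_out = τω = 27.2 × 185.6 = 5048 W
P_in = P_out / η = 5048 / 0.727 = 6944 W
I = P_in / (V·cosφ) = 6944 / (208 × 0.747) = 44.7 A

44.7 A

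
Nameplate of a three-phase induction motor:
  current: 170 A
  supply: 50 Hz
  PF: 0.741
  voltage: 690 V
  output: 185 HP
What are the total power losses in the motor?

P_in = √3·V·I·cosφ = 1.732×690×170×0.741 = 150544 W
P_out = 185×746 = 138010 W
Losses = P_in − P_out = 150544 − 138010 = 12534 W

12.5 kW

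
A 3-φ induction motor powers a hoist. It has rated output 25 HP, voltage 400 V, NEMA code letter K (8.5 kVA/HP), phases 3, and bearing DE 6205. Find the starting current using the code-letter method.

S_LR = 8.5 × 25 = 212.5 kVA
I_LR = S_LR/(√3·V_L) = 212500/(1.732×400) = 307 A

307 A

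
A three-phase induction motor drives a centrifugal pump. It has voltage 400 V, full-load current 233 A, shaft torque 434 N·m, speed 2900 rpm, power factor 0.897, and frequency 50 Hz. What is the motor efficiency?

ω = 2π × 2900/60 = 303.7 rad/s; P_out = τω = 434 × 303.7 = 131806 W
P_in = √3·V_L·I_L·cosφ = 1.732 × 400 × 233 × 0.897 = 144796 W
η = P_out / P_in = 131806 / 144796 = 0.910 = 91.0%

91.0 %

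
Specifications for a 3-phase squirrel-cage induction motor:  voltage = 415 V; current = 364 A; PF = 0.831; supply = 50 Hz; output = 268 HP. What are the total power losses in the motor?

17.5 kW

P_in = √3·V·I·cosφ = 1.732×415×364×0.831 = 217419 W
P_out = 268×746 = 199928 W
Losses = P_in − P_out = 217419 − 199928 = 17491 W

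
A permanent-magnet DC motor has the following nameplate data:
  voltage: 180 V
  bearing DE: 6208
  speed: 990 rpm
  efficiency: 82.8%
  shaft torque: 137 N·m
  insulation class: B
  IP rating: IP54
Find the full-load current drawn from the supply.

ω = 2π×990/60 = 103.7 rad/s; P_out = τω = 137 × 103.7 = 14207 W
P_in = P_out / η = 14207 / 0.828 = 17158 W
I = P_in / V = 17158 / 180 = 95.3 A

95.3 A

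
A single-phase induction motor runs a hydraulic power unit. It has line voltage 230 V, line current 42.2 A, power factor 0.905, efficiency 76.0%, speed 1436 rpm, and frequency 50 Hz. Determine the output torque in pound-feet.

P_in = V·I·cosφ = 230 × 42.2 × 0.905 = 8784 W
P_out = η·P_in = 0.76 × 8784 = 6676 W
n = 1436 rpm
ω = 2π×1436/60 = 150.4 rad/s
τ = P_out/ω = 6676/150.4 = 44.39 N·m
In lb·ft: 44.39/1.356 = 32.7 lb·ft

32.7 lb·ft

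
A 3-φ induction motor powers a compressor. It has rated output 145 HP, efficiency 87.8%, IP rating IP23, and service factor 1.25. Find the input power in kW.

P_out = 145 × 746 = 108170 W
P_in = P_out/η = 108170/0.878 = 123200 W = 123 kW

123 kW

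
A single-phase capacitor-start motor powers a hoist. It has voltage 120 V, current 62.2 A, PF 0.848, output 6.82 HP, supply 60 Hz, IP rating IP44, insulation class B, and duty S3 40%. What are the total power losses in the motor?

1.24 kW

P_in = V·I·cosφ = 120×62.2×0.848 = 6329 W
P_out = 6.82×746 = 5088 W
Losses = P_in − P_out = 6329 − 5088 = 1241 W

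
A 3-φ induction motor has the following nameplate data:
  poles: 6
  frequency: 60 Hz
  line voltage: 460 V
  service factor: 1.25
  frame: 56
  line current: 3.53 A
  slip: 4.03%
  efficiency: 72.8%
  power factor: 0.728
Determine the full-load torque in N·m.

12.4 N·m

P_in = √3·V·I·cosφ = 1.732 × 460 × 3.53 × 0.728 = 2047 W
P_out = η·P_in = 0.728 × 2047 = 1490 W
n_s = 120×60/6 = 1200 rpm; n = 1200×(1−0.0403) = 1152 rpm
ω = 2π×1152/60 = 120.6 rad/s
τ = P_out/ω = 1490/120.6 = 12.4 N·m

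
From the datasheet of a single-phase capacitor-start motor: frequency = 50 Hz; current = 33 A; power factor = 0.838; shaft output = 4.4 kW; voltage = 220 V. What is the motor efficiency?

72.3 %

P_out = 4.4 kW = 4400 W
P_in = V·I·cosφ = 220 × 33 × 0.838 = 6084 W
η = P_out / P_in = 4400 / 6084 = 0.723 = 72.3%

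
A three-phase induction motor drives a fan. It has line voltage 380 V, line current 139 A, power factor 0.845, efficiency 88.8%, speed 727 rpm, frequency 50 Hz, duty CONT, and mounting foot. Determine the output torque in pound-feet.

P_in = √3·V·I·cosφ = 1.732 × 380 × 139 × 0.845 = 77304 W
P_out = η·P_in = 0.888 × 77304 = 68646 W
n = 727 rpm
ω = 2π×727/60 = 76.13 rad/s
τ = P_out/ω = 68646/76.13 = 901.7 N·m
In lb·ft: 901.7/1.356 = 665 lb·ft

665 lb·ft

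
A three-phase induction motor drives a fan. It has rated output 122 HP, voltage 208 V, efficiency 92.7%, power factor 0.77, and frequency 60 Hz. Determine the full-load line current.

354 A

P_out = 122 × 746 = 91012 W
P_in = P_out / η = 91012 / 0.927 = 98179 W
I_L = P_in / (√3·V_L·cosφ) = 98179 / (1.732 × 208 × 0.77) = 354 A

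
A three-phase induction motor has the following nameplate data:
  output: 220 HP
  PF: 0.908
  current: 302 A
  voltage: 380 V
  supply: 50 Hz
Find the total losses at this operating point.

P_in = √3·V·I·cosφ = 1.732×380×302×0.908 = 180478 W
P_out = 220×746 = 164120 W
Losses = P_in − P_out = 180478 − 164120 = 16358 W

16.4 kW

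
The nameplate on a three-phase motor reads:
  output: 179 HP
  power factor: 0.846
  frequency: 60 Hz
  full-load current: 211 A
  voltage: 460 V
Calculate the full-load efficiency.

93.9 %

P_out = 179 × 746 = 133534 W
P_in = √3·V_L·I_L·cosφ = 1.732 × 460 × 211 × 0.846 = 142219 W
η = P_out / P_in = 133534 / 142219 = 0.939 = 93.9%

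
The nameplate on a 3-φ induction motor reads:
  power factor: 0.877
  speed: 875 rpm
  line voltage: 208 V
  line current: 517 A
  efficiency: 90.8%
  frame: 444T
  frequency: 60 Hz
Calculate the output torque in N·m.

P_in = √3·V·I·cosφ = 1.732 × 208 × 517 × 0.877 = 163343 W
P_out = η·P_in = 0.908 × 163343 = 148315 W
n = 875 rpm
ω = 2π×875/60 = 91.63 rad/s
τ = P_out/ω = 148315/91.63 = 1620 N·m

1620 N·m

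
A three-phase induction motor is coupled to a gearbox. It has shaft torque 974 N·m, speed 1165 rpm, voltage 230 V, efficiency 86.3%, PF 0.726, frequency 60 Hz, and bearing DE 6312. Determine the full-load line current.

476 A

ω = 2π×1165/60 = 122 rad/s; P_out = τω = 974 × 122 = 118828 W
P_in = P_out / η = 118828 / 0.863 = 137692 W
I_L = P_in / (√3·V_L·cosφ) = 137692 / (1.732 × 230 × 0.726) = 476 A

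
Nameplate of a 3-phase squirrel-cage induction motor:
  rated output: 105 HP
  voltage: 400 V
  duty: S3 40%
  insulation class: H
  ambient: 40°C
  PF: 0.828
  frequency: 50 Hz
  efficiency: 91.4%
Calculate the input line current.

P_out = 105 × 746 = 78330 W
P_in = P_out / η = 78330 / 0.914 = 85700 W
I_L = P_in / (√3·V_L·cosφ) = 85700 / (1.732 × 400 × 0.828) = 149 A

149 A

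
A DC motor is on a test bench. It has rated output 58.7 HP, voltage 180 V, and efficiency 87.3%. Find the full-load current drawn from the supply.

279 A

P_out = 58.7 × 746 = 43790 W
P_in = P_out / η = 43790 / 0.873 = 50160 W
I = P_in / V = 50160 / 180 = 279 A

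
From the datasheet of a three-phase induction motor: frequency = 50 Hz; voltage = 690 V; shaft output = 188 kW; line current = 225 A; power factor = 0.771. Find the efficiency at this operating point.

90.7 %

P_out = 188 kW = 188000 W
P_in = √3·V_L·I_L·cosφ = 1.732 × 690 × 225 × 0.771 = 207317 W
η = P_out / P_in = 188000 / 207317 = 0.907 = 90.7%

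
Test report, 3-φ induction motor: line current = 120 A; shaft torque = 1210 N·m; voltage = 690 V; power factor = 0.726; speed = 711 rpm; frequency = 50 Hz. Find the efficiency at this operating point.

ω = 2π × 711/60 = 74.46 rad/s; P_out = τω = 1210 × 74.46 = 90097 W
P_in = √3·V_L·I_L·cosφ = 1.732 × 690 × 120 × 0.726 = 104115 W
η = P_out / P_in = 90097 / 104115 = 0.865 = 86.5%

86.5 %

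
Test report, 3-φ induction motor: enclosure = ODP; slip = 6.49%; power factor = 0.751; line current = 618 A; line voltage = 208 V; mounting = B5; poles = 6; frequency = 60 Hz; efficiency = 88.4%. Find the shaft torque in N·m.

1260 N·m

P_in = √3·V·I·cosφ = 1.732 × 208 × 618 × 0.751 = 167201 W
P_out = η·P_in = 0.884 × 167201 = 147806 W
n_s = 120×60/6 = 1200 rpm; n = 1200×(1−0.0649) = 1122 rpm
ω = 2π×1122/60 = 117.5 rad/s
τ = P_out/ω = 147806/117.5 = 1260 N·m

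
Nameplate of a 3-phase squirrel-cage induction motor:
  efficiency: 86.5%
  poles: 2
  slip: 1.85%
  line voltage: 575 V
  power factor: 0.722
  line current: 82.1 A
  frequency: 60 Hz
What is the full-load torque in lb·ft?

102 lb·ft

P_in = √3·V·I·cosφ = 1.732 × 575 × 82.1 × 0.722 = 59033 W
P_out = η·P_in = 0.865 × 59033 = 51064 W
n_s = 120×60/2 = 3600 rpm; n = 3600×(1−0.0185) = 3533 rpm
ω = 2π×3533/60 = 370 rad/s
τ = P_out/ω = 51064/370 = 138 N·m
In lb·ft: 138/1.356 = 102 lb·ft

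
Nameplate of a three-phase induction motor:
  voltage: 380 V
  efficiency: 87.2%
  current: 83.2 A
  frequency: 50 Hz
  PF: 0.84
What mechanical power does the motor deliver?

40.1 kW

P_in = √3·V·I·cosφ = 1.732 × 380 × 83.2 × 0.84 = 45997 W
P_out = η·P_in = 0.872 × 45997 = 40109 W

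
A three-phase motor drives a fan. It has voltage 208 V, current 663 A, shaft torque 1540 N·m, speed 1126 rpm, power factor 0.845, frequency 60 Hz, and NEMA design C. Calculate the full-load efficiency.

90.0 %

ω = 2π × 1126/60 = 117.9 rad/s; P_out = τω = 1540 × 117.9 = 181566 W
P_in = √3·V_L·I_L·cosφ = 1.732 × 208 × 663 × 0.845 = 201828 W
η = P_out / P_in = 181566 / 201828 = 0.900 = 90.0%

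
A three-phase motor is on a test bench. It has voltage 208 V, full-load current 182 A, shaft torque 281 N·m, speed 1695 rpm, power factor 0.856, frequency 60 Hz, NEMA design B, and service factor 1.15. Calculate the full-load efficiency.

ω = 2π × 1695/60 = 177.5 rad/s; P_out = τω = 281 × 177.5 = 49878 W
P_in = √3·V_L·I_L·cosφ = 1.732 × 208 × 182 × 0.856 = 56125 W
η = P_out / P_in = 49878 / 56125 = 0.889 = 88.9%

88.9 %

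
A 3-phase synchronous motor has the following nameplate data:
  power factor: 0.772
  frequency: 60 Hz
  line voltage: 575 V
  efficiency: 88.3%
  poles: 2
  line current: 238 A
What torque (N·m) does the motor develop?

429 N·m

P_in = √3·V·I·cosφ = 1.732 × 575 × 238 × 0.772 = 182983 W
P_out = η·P_in = 0.883 × 182983 = 161574 W
n = n_s = 120×60/2 = 3600 rpm (synchronous)
ω = 2π×3600/60 = 377 rad/s
τ = P_out/ω = 161574/377 = 429 N·m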